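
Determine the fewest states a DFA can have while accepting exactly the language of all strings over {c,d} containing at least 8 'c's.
By Myhill–Nerode, count the distinguishable equivalence classes: 9 classes — having seen 0, 1, …, 7, or ≥8 copies of 'c'; any two classes i < j (j ≤ 8) are distinguished by the string c^(8−j), which takes class j to 8 copies (accepted) but leaves class i below 8 (rejected).
9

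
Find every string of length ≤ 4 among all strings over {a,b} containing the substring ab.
ab, aab, aba, abb, bab, aaab, aaba, aabb, abaa, abab, abba, abbb, baab, baba, babb, bbab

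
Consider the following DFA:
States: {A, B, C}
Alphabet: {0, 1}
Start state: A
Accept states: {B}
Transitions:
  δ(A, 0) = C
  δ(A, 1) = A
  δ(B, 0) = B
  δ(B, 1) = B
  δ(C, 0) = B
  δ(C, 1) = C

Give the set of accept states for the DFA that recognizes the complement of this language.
Complement accept states = All states \ Original accept states
= {A, B, C} \ {B}
{A, C}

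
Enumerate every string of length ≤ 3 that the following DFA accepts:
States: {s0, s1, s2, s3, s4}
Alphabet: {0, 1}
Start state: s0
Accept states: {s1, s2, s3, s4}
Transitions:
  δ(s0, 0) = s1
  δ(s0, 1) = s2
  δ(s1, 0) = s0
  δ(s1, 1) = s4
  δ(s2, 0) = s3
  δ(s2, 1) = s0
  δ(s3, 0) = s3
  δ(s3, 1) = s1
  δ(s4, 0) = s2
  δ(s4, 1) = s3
0, 1, 01, 10, 000, 001, 010, 011, 100, 101, 110, 111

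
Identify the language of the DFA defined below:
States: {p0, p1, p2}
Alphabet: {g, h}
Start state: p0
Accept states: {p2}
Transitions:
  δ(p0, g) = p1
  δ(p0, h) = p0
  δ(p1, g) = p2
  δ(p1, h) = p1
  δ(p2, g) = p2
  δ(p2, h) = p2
Testing a few strings:
  'gh' → reject
  'hggh' → accept
  'g' → reject
  'ggg' → accept
State roles: p0=zero g's seen; p1=one g seen; p2=≥ two g's seen
All strings over {g,h} containing at least two g's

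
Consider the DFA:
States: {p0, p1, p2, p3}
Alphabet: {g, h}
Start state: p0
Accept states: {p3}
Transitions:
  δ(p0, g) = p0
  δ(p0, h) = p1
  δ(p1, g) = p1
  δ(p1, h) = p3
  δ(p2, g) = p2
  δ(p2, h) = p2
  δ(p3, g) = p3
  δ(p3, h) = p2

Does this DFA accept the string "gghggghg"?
Processing string "gghggghg":
  p0 --g--> p0
  p0 --g--> p0
  p0 --h--> p1
  p1 --g--> p1
  p1 --g--> p1
  p1 --g--> p1
  p1 --h--> p3
  p3 --g--> p3
Final state: p3
Accept states: {p3}
Yes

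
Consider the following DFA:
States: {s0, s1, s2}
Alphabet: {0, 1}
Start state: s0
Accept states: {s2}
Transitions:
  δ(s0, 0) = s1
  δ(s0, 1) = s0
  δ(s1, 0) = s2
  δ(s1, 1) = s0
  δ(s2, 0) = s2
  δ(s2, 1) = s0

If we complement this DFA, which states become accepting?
Complement accept states = All states \ Original accept states
= {s0, s1, s2} \ {s2}
{s0, s1}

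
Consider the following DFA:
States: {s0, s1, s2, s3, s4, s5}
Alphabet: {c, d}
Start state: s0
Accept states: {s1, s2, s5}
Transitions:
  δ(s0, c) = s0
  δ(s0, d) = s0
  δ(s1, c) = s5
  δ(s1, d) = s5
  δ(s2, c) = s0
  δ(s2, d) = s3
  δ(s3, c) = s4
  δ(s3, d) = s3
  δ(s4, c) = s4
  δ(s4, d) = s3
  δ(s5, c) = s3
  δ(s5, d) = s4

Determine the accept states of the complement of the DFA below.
Complement accept states = All states \ Original accept states
= {s0, s1, s2, s3, s4, s5} \ {s1, s2, s5}
{s0, s3, s4}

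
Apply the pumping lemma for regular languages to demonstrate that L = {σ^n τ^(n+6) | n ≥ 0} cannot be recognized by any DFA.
Assume L is regular with pumping length p. Idea: pumping the σ-block breaks the fixed offset of 6.
Choose s = σ^p τ^(p+6) ∈ L. By the pumping lemma, s = xyz with |xy| ≤ p, |y| > 0, so y = σ^k with k ≥ 1. Then xy²z = σ^(p+k) τ^(p+6). For this to be in L we would need p+6 = (p+k)+6, i.e. k = 0, contradicting k ≥ 1. So xy²z ∉ L.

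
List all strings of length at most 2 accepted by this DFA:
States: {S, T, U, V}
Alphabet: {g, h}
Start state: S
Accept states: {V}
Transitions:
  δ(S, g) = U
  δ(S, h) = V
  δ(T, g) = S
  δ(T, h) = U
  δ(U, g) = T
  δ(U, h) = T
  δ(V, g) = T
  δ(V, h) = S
h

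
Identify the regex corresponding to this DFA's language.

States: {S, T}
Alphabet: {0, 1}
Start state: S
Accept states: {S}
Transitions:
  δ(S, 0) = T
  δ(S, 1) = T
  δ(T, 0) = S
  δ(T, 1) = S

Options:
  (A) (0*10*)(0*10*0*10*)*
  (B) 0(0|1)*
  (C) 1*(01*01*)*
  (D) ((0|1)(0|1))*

Check each option against the DFA on short strings; one disagreement eliminates an option:
  (A) (0*10*)(0*10*0*10*)*: on ε the DFA stays in S and accepts (S ∈ Accept), but the regex does not match it → eliminate
  (B) 0(0|1)*: on ε the DFA stays in S and accepts (S ∈ Accept), but the regex does not match it → eliminate
  (C) 1*(01*01*)*: on '1' the DFA goes S → T and rejects (T ∉ Accept), but the regex matches it → eliminate
  (D) ((0|1)(0|1))*: agrees with the DFA on every string of length ≤ 6
Only (D) is consistent with the DFA.
(D) ((0|1)(0|1))*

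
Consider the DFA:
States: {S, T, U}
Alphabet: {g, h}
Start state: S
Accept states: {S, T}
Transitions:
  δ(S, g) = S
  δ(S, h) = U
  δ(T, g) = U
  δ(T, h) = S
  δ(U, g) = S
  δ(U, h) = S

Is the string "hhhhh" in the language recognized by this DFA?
Processing string "hhhhh":
  S --h--> U
  U --h--> S
  S --h--> U
  U --h--> S
  S --h--> U
Final state: U
Accept states: {S, T}
No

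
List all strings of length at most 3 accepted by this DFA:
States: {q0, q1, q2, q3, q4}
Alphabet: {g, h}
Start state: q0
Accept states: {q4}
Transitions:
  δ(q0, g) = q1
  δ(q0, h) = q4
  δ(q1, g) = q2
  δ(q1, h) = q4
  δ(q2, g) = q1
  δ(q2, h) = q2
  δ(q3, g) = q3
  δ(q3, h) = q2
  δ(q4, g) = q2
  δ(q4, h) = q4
h, gh, hh, ghh, hhh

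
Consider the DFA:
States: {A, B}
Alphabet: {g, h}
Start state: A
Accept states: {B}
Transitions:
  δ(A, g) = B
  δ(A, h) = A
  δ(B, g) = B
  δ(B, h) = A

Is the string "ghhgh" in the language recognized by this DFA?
Processing string "ghhgh":
  A --g--> B
  B --h--> A
  A --h--> A
  A --g--> B
  B --h--> A
Final state: A
Accept states: {B}
No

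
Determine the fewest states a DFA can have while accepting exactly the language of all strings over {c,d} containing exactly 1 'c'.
By Myhill–Nerode, count the distinguishable equivalence classes: 3 classes — having seen 0, 1, or >1 copies of 'c'; the count-1 class is the only accepting one and >1 is dead.
3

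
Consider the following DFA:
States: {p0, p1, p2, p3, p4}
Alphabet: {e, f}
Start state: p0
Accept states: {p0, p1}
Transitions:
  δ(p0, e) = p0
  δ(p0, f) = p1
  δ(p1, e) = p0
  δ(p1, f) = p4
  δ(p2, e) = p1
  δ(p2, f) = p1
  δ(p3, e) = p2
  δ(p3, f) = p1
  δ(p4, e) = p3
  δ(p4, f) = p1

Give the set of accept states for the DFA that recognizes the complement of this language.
Complement accept states = All states \ Original accept states
= {p0, p1, p2, p3, p4} \ {p0, p1}
{p2, p3, p4}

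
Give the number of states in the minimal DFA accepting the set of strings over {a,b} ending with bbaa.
By Myhill–Nerode, count the distinguishable equivalence classes: 5 classes — one per longest suffix of the input that is a prefix of 'bbaa' (lengths 0 through 4); only the length-4 class is accepting.
5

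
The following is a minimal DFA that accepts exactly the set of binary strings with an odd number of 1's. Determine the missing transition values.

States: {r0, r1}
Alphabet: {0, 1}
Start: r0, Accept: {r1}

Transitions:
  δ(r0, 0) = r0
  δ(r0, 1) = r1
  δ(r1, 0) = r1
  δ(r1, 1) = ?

From the language and accept set, identify what each state tracks — r0: even number of 1's so far; r1: odd number of 1's so far.
Each missing δ(q, a) is the state matching the new tracked value after reading a.
δ(r1, 1) = r0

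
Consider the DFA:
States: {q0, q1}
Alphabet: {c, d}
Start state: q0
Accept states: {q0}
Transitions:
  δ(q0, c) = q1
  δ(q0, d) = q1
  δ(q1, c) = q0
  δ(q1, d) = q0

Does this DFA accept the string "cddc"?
Processing string "cddc":
  q0 --c--> q1
  q1 --d--> q0
  q0 --d--> q1
  q1 --c--> q0
Final state: q0
Accept states: {q0}
Yes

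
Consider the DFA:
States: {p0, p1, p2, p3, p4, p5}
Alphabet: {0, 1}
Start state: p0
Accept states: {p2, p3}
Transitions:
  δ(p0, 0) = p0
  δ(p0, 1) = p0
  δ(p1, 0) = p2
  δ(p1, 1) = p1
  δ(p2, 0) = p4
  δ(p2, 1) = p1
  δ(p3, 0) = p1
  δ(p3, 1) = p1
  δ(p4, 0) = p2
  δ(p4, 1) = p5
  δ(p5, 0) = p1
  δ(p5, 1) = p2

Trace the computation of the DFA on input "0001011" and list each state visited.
read '0': p0 → p0
  read '0': p0 → p0
  read '0': p0 → p0
  read '1': p0 → p0
  read '0': p0 → p0
  read '1': p0 → p0
  read '1': p0 → p0
p0 -> p0 -> p0 -> p0 -> p0 -> p0 -> p0 -> p0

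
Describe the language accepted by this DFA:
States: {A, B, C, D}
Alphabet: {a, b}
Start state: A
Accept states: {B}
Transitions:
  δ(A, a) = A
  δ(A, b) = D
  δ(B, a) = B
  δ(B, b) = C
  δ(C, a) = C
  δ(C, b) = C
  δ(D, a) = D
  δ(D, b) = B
Testing a few strings:
  'b' → reject
  'aab' → reject
  'aa' → reject
  'bbb' → reject
State roles: A=zero b's; B=two b's; C=≥ three b's (dead); D=one b
All strings over {a,b} containing exactly two b's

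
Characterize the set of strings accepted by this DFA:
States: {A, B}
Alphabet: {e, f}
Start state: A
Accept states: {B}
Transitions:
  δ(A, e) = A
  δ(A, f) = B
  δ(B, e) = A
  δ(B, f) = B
Testing a few strings:
  'fef' → accept
  'eee' → reject
  'f' → accept
  'eef' → accept
State roles: A=last symbol not f; B=last symbol is f
All strings over {e,f} ending with f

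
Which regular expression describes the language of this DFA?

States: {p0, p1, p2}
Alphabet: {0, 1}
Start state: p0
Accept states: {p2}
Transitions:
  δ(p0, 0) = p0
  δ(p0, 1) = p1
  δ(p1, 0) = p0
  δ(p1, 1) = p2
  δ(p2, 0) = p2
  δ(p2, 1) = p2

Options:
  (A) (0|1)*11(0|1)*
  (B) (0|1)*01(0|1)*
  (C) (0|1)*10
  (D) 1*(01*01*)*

Check each option against the DFA on short strings; one disagreement eliminates an option:
  (A) (0|1)*11(0|1)*: agrees with the DFA on every string of length ≤ 6
  (B) (0|1)*01(0|1)*: on '01' the DFA goes p0 → p0 → p1 and rejects (p1 ∉ Accept), but the regex matches it → eliminate
  (C) (0|1)*10: on '10' the DFA goes p0 → p1 → p0 and rejects (p0 ∉ Accept), but the regex matches it → eliminate
  (D) 1*(01*01*)*: on ε the DFA stays in p0 and rejects (p0 ∉ Accept), but the regex matches it → eliminate
Only (A) is consistent with the DFA.
(A) (0|1)*11(0|1)*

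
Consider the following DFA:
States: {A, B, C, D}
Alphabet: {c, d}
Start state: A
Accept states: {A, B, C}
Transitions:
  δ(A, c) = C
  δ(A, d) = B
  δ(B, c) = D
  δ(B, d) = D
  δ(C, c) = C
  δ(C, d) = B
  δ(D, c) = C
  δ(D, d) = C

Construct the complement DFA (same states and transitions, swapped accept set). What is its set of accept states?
Complement accept states = All states \ Original accept states
= {A, B, C, D} \ {A, B, C}
{D}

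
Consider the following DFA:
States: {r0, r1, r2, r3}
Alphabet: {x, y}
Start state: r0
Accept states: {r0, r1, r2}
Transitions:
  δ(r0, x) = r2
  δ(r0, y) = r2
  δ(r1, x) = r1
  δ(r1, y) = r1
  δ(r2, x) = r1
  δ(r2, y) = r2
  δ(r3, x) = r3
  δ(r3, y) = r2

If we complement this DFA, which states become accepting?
Complement accept states = All states \ Original accept states
= {r0, r1, r2, r3} \ {r0, r1, r2}
{r3}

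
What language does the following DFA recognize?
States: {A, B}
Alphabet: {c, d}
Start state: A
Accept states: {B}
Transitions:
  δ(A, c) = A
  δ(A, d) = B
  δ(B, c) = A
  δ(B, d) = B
Testing a few strings:
  'c' → reject
  'ccd' → accept
  'dc' → reject
  'ddc' → reject
State roles: A=last symbol not d; B=last symbol is d
All strings over {c,d} ending with d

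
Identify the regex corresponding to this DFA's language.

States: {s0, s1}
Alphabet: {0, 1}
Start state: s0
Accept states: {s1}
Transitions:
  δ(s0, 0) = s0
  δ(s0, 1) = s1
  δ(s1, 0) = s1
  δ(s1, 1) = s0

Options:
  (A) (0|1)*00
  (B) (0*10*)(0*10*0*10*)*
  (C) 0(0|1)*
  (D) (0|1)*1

Check each option against the DFA on short strings; one disagreement eliminates an option:
  (A) (0|1)*00: on '1' the DFA goes s0 → s1 and accepts (s1 ∈ Accept), but the regex does not match it → eliminate
  (B) (0*10*)(0*10*0*10*)*: agrees with the DFA on every string of length ≤ 6
  (C) 0(0|1)*: on '0' the DFA goes s0 → s0 and rejects (s0 ∉ Accept), but the regex matches it → eliminate
  (D) (0|1)*1: on '10' the DFA goes s0 → s1 → s1 and accepts (s1 ∈ Accept), but the regex does not match it → eliminate
Only (B) is consistent with the DFA.
(B) (0*10*)(0*10*0*10*)*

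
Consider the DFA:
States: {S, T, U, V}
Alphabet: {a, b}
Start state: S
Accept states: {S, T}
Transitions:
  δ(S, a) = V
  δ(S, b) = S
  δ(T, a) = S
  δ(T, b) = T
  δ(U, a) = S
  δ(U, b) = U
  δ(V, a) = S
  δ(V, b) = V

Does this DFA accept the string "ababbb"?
Processing string "ababbb":
  S --a--> V
  V --b--> V
  V --a--> S
  S --b--> S
  S --b--> S
  S --b--> S
Final state: S
Accept states: {S, T}
Yes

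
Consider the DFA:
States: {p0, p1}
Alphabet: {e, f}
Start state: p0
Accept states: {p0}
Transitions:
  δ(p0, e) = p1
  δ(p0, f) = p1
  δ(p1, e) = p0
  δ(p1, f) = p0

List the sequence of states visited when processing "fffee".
read 'f': p0 → p1
  read 'f': p1 → p0
  read 'f': p0 → p1
  read 'e': p1 → p0
  read 'e': p0 → p1
p0 -> p1 -> p0 -> p1 -> p0 -> p1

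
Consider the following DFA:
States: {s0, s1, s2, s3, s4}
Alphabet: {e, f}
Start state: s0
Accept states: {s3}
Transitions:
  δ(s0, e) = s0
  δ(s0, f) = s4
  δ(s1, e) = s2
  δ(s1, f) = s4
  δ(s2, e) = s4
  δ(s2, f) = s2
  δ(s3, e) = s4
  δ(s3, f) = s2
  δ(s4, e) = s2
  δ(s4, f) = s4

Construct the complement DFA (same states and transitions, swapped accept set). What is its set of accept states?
Complement accept states = All states \ Original accept states
= {s0, s1, s2, s3, s4} \ {s3}
{s0, s1, s2, s4}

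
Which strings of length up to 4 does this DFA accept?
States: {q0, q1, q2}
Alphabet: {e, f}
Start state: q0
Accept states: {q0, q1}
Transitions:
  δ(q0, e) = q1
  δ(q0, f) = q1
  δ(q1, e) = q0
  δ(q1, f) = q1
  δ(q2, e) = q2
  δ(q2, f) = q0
ε, e, f, ee, ef, fe, ff, eee, eef, efe, eff, fee, fef, ffe, fff, eeee, eeef, eefe, eeff, efee, efef, effe, efff, feee, feef, fefe, feff, ffee, ffef, fffe, ffff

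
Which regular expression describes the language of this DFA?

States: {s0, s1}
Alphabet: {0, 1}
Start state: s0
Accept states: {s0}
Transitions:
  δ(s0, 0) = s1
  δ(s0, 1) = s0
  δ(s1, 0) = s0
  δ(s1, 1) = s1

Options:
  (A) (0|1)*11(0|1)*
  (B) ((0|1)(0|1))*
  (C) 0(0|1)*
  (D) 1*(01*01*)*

Check each option against the DFA on short strings; one disagreement eliminates an option:
  (A) (0|1)*11(0|1)*: on ε the DFA stays in s0 and accepts (s0 ∈ Accept), but the regex does not match it → eliminate
  (B) ((0|1)(0|1))*: on '1' the DFA goes s0 → s0 and accepts (s0 ∈ Accept), but the regex does not match it → eliminate
  (C) 0(0|1)*: on ε the DFA stays in s0 and accepts (s0 ∈ Accept), but the regex does not match it → eliminate
  (D) 1*(01*01*)*: agrees with the DFA on every string of length ≤ 6
Only (D) is consistent with the DFA.
(D) 1*(01*01*)*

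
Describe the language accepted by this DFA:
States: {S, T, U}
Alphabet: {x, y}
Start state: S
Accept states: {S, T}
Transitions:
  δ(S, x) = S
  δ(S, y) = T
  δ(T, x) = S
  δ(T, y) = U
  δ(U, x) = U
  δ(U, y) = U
Testing a few strings:
  'x' → accept
  'yy' → reject
  'xx' → accept
  'y' → accept
State roles: S=last symbol not y (ok); T=last symbol y (ok); U=saw yy (dead)
All strings over {x,y} with no two consecutive y's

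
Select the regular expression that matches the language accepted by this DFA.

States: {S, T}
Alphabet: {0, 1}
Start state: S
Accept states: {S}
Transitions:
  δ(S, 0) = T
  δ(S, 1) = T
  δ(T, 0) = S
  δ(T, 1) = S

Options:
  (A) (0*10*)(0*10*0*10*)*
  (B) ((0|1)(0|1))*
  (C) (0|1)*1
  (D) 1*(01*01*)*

Check each option against the DFA on short strings; one disagreement eliminates an option:
  (A) (0*10*)(0*10*0*10*)*: on ε the DFA stays in S and accepts (S ∈ Accept), but the regex does not match it → eliminate
  (B) ((0|1)(0|1))*: agrees with the DFA on every string of length ≤ 6
  (C) (0|1)*1: on ε the DFA stays in S and accepts (S ∈ Accept), but the regex does not match it → eliminate
  (D) 1*(01*01*)*: on '1' the DFA goes S → T and rejects (T ∉ Accept), but the regex matches it → eliminate
Only (B) is consistent with the DFA.
(B) ((0|1)(0|1))*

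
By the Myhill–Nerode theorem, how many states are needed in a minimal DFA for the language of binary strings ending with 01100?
By Myhill–Nerode, count the distinguishable equivalence classes: 6 classes — one per longest suffix of the input that is a prefix of '01100' (lengths 0 through 5); only the length-5 class is accepting.
6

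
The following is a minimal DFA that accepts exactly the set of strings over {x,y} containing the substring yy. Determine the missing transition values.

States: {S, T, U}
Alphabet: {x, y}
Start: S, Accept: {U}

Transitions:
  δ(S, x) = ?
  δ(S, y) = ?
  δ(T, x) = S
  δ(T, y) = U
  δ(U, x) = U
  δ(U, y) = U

From the language and accept set, identify what each state tracks — S: no progress toward yy; T: one trailing y; U: substring yy seen.
Each missing δ(q, a) is the state matching the new tracked value after reading a.
δ(S, x) = S; δ(S, y) = T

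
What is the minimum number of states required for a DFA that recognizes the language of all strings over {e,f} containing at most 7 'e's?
By Myhill–Nerode, count the distinguishable equivalence classes: 9 classes — having seen 0, 1, …, 7, or >7 copies of 'e'; counts 0 through 7 are accepting and >7 is dead.
9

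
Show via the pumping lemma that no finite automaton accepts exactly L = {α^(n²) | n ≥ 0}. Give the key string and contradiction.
Assume L is regular with pumping length p. Idea: pumping adds a fixed amount, but gaps between consecutive squares grow.
Choose s = α^(p²) (length p² ≥ p). By the pumping lemma, s = xyz with |xy| ≤ p, |y| > 0, so |y| = k with 1 ≤ k ≤ p. Then |xy²z| = p²+k. Since p² < p²+k ≤ p²+p < (p+1)², the length p²+k lies strictly between consecutive squares, so it is not a perfect square and xy²z ∉ L.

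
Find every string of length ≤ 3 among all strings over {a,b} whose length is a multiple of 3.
ε, aaa, aab, aba, abb, baa, bab, bba, bbb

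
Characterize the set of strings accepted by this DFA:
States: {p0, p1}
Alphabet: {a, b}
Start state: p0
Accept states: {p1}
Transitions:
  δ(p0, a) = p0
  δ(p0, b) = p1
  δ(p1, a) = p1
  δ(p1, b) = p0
Testing a few strings:
  'a' → reject
  'bb' → reject
  'bba' → reject
  'aa' → reject
State roles: p0=even number of b's so far; p1=odd number of b's so far
All strings over {a,b} with an odd number of b's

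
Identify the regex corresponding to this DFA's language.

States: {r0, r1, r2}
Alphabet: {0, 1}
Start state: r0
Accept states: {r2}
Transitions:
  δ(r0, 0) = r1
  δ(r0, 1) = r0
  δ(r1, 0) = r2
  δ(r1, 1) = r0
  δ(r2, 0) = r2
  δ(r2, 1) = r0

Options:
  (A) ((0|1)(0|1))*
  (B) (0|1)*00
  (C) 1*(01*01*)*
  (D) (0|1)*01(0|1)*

Check each option against the DFA on short strings; one disagreement eliminates an option:
  (A) ((0|1)(0|1))*: on ε the DFA stays in r0 and rejects (r0 ∉ Accept), but the regex matches it → eliminate
  (B) (0|1)*00: agrees with the DFA on every string of length ≤ 6
  (C) 1*(01*01*)*: on ε the DFA stays in r0 and rejects (r0 ∉ Accept), but the regex matches it → eliminate
  (D) (0|1)*01(0|1)*: on '00' the DFA goes r0 → r1 → r2 and accepts (r2 ∈ Accept), but the regex does not match it → eliminate
Only (B) is consistent with the DFA.
(B) (0|1)*00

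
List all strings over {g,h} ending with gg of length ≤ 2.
gg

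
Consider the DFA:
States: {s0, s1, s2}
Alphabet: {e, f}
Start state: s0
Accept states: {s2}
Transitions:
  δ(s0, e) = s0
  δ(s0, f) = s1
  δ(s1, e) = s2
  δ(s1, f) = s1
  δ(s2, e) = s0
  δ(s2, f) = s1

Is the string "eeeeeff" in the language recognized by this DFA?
Processing string "eeeeeff":
  s0 --e--> s0
  s0 --e--> s0
  s0 --e--> s0
  s0 --e--> s0
  s0 --e--> s0
  s0 --f--> s1
  s1 --f--> s1
Final state: s1
Accept states: {s2}
No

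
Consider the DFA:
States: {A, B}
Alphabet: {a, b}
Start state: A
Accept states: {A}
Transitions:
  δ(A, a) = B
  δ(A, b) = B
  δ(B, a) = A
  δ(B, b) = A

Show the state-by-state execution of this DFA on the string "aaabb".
read 'a': A → B
  read 'a': B → A
  read 'a': A → B
  read 'b': B → A
  read 'b': A → B
A -> B -> A -> B -> A -> B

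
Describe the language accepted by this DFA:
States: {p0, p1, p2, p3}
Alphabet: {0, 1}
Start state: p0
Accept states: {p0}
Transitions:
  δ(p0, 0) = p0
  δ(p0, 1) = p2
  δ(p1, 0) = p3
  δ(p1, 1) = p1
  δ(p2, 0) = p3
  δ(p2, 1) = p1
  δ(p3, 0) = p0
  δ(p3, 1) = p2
Testing a few strings:
  '010' → reject
  '01' → reject
  '1100' → accept
  '100' → accept
State roles: p0=value ≡ 0 (mod 4); p1=value ≡ 3 (mod 4); p2=value ≡ 1 (mod 4); p3=value ≡ 2 (mod 4)
All binary strings representing a multiple of 4 (read in base 2; leading zeros allowed and ε counts as 0)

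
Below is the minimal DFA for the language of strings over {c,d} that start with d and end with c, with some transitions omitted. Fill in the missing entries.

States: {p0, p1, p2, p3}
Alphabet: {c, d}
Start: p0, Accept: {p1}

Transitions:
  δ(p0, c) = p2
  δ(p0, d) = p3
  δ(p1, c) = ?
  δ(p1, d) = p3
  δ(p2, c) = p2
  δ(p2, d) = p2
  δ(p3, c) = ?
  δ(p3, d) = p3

From the language and accept set, identify what each state tracks — p0: no input read; p1: started with d, last symbol c; p2: started with c (dead); p3: started with d, last symbol d.
Each missing δ(q, a) is the state matching the new tracked value after reading a.
δ(p1, c) = p1; δ(p3, c) = p1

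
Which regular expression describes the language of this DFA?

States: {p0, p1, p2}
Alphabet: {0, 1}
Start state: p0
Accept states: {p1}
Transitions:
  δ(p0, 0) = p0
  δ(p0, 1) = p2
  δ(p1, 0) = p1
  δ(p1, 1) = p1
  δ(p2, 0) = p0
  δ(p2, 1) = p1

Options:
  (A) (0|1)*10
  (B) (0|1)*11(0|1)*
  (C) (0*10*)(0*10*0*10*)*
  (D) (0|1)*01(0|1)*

Check each option against the DFA on short strings; one disagreement eliminates an option:
  (A) (0|1)*10: on '10' the DFA goes p0 → p2 → p0 and rejects (p0 ∉ Accept), but the regex matches it → eliminate
  (B) (0|1)*11(0|1)*: agrees with the DFA on every string of length ≤ 6
  (C) (0*10*)(0*10*0*10*)*: on '1' the DFA goes p0 → p2 and rejects (p2 ∉ Accept), but the regex matches it → eliminate
  (D) (0|1)*01(0|1)*: on '01' the DFA goes p0 → p0 → p2 and rejects (p2 ∉ Accept), but the regex matches it → eliminate
Only (B) is consistent with the DFA.
(B) (0|1)*11(0|1)*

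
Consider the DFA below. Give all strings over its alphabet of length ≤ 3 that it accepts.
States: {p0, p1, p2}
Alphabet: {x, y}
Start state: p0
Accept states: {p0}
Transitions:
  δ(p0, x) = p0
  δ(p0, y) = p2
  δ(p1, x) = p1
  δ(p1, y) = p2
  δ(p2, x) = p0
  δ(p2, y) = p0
ε, x, xx, yx, yy, xxx, xyx, xyy, yxx, yyx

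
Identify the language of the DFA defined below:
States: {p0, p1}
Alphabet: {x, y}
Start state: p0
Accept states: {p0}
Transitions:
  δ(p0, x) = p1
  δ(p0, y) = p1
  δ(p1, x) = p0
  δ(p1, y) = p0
Testing a few strings:
  'yyx' → reject
  'y' → reject
  'xy' → accept
  'xyx' → reject
State roles: p0=even length so far; p1=odd length so far
All strings over {x,y} of even length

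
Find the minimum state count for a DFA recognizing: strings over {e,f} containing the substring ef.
By Myhill–Nerode, count the distinguishable equivalence classes: 3 classes — one per longest suffix of the input that is a prefix of 'ef' (lengths 0 through 1), plus an absorbing 'already seen ef' class.
3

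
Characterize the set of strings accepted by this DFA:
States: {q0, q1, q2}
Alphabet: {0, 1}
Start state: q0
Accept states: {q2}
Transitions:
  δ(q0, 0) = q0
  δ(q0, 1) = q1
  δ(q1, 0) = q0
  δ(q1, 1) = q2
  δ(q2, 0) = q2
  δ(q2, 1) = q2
Testing a few strings:
  '00' → reject
  '0' → reject
  '1' → reject
  '0111' → accept
State roles: q0=no progress toward 11; q1=one trailing 1; q2=substring 11 seen
All binary strings containing the substring 11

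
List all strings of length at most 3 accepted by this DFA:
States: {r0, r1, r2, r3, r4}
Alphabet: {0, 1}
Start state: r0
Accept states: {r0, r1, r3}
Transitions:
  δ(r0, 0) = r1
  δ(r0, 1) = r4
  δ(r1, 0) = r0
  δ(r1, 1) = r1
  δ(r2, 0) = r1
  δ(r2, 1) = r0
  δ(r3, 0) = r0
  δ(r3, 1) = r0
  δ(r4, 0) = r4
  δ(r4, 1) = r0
ε, 0, 00, 01, 11, 000, 010, 011, 101, 110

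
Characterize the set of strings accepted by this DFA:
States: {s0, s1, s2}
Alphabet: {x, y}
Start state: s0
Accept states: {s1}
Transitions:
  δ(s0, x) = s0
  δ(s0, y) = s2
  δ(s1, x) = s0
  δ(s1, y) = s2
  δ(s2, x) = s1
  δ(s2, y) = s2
Testing a few strings:
  'x' → reject
  'y' → reject
  'yyx' → accept
  'yy' → reject
State roles: s0=no suffix match; s1=suffix is yx; s2=one trailing y
All strings over {x,y} ending with yx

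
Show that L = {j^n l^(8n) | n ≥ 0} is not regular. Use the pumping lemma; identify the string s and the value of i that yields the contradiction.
Assume L is regular with pumping length p. Idea: pumping the j-block breaks the 1:8 ratio.
Choose s = j^p l^(8p) (length 9p ≥ p). By the pumping lemma, s = xyz with |xy| ≤ p, |y| > 0, so y = j^k with k ≥ 1. Then xy²z = j^(p+k) l^(8p). For this to be in L we would need 8p = 8(p+k), i.e. 8k = 0, contradicting k ≥ 1. So xy²z ∉ L.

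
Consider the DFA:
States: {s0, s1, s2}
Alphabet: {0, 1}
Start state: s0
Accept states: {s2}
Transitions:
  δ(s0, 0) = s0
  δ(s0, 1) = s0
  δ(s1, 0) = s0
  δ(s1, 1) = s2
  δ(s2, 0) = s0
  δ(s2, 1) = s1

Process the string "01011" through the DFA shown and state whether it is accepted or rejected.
Processing string "01011":
  s0 --0--> s0
  s0 --1--> s0
  s0 --0--> s0
  s0 --1--> s0
  s0 --1--> s0
Final state: s0
Accept states: {s2}
No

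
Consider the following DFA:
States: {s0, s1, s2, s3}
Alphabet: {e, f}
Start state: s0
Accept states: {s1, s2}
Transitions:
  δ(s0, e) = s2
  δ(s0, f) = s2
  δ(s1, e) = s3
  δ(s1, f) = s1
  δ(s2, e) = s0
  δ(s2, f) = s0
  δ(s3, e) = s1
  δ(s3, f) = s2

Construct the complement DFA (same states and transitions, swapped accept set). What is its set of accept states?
Complement accept states = All states \ Original accept states
= {s0, s1, s2, s3} \ {s1, s2}
{s0, s3}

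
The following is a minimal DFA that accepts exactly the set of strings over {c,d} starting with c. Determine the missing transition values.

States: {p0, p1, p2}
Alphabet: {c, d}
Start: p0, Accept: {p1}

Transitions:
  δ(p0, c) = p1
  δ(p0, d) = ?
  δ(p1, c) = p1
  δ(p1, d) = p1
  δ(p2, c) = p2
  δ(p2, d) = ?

From the language and accept set, identify what each state tracks — p0: no input read; p1: started with c; p2: started with d (dead).
Each missing δ(q, a) is the state matching the new tracked value after reading a.
δ(p0, d) = p2; δ(p2, d) = p2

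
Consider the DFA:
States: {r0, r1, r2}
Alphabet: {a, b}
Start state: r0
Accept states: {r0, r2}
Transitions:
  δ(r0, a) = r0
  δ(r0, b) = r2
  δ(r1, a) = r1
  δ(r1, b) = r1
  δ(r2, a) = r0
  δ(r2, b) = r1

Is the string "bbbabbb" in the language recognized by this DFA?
Processing string "bbbabbb":
  r0 --b--> r2
  r2 --b--> r1
  r1 --b--> r1
  r1 --a--> r1
  r1 --b--> r1
  r1 --b--> r1
  r1 --b--> r1
Final state: r1
Accept states: {r0, r2}
No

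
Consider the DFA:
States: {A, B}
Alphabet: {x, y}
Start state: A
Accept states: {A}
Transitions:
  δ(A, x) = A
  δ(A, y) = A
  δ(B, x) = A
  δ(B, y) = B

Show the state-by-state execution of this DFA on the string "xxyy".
read 'x': A → A
  read 'x': A → A
  read 'y': A → A
  read 'y': A → A
A -> A -> A -> A -> A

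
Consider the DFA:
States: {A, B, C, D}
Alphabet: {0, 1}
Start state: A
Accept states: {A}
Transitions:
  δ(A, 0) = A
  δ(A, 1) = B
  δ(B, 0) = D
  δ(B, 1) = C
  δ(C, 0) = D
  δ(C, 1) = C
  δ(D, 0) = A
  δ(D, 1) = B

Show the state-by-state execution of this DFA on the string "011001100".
read '0': A → A
  read '1': A → B
  read '1': B → C
  read '0': C → D
  read '0': D → A
  read '1': A → B
  read '1': B → C
  read '0': C → D
  read '0': D → A
A -> A -> B -> C -> D -> A -> B -> C -> D -> A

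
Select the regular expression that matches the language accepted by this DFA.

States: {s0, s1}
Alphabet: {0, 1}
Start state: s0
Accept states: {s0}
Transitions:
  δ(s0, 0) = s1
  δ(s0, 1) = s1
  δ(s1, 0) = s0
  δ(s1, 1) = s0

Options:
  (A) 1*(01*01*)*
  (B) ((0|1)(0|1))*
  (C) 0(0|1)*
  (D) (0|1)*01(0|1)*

Check each option against the DFA on short strings; one disagreement eliminates an option:
  (A) 1*(01*01*)*: on '1' the DFA goes s0 → s1 and rejects (s1 ∉ Accept), but the regex matches it → eliminate
  (B) ((0|1)(0|1))*: agrees with the DFA on every string of length ≤ 6
  (C) 0(0|1)*: on ε the DFA stays in s0 and accepts (s0 ∈ Accept), but the regex does not match it → eliminate
  (D) (0|1)*01(0|1)*: on ε the DFA stays in s0 and accepts (s0 ∈ Accept), but the regex does not match it → eliminate
Only (B) is consistent with the DFA.
(B) ((0|1)(0|1))*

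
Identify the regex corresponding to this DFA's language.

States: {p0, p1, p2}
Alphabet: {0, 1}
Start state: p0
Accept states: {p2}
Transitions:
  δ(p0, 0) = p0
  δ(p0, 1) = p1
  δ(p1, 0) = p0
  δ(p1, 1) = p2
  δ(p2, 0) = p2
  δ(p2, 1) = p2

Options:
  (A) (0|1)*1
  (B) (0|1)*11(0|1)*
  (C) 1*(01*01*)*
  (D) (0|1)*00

Check each option against the DFA on short strings; one disagreement eliminates an option:
  (A) (0|1)*1: on '1' the DFA goes p0 → p1 and rejects (p1 ∉ Accept), but the regex matches it → eliminate
  (B) (0|1)*11(0|1)*: agrees with the DFA on every string of length ≤ 6
  (C) 1*(01*01*)*: on ε the DFA stays in p0 and rejects (p0 ∉ Accept), but the regex matches it → eliminate
  (D) (0|1)*00: on '00' the DFA goes p0 → p0 → p0 and rejects (p0 ∉ Accept), but the regex matches it → eliminate
Only (B) is consistent with the DFA.
(B) (0|1)*11(0|1)*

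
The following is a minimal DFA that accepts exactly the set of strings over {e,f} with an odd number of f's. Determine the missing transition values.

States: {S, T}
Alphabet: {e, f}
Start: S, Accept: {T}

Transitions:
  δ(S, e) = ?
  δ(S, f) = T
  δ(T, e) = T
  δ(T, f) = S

From the language and accept set, identify what each state tracks — S: even number of f's so far; T: odd number of f's so far.
Each missing δ(q, a) is the state matching the new tracked value after reading a.
δ(S, e) = S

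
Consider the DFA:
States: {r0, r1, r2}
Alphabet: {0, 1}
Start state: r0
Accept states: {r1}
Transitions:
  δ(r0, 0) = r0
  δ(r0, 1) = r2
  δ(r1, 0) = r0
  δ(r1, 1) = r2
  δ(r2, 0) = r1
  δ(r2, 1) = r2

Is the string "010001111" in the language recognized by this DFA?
Processing string "010001111":
  r0 --0--> r0
  r0 --1--> r2
  r2 --0--> r1
  r1 --0--> r0
  r0 --0--> r0
  r0 --1--> r2
  r2 --1--> r2
  r2 --1--> r2
  r2 --1--> r2
Final state: r2
Accept states: {r1}
No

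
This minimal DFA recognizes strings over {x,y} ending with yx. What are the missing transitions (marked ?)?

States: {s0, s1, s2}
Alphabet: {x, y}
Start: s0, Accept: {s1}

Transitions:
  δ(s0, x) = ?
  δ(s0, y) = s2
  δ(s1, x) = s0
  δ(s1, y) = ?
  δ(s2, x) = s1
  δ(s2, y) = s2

From the language and accept set, identify what each state tracks — s0: no suffix match; s1: suffix is yx; s2: one trailing y.
Each missing δ(q, a) is the state matching the new tracked value after reading a.
δ(s0, x) = s0; δ(s1, y) = s2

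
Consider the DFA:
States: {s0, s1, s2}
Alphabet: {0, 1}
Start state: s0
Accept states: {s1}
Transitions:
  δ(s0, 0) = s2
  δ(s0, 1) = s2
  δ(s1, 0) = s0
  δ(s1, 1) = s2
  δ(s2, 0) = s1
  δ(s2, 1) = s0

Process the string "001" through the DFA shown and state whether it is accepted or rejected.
Processing string "001":
  s0 --0--> s2
  s2 --0--> s1
  s1 --1--> s2
Final state: s2
Accept states: {s1}
No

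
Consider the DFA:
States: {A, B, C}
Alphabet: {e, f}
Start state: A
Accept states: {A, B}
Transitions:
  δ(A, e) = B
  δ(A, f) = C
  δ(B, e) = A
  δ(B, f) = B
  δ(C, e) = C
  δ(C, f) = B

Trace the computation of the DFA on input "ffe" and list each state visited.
read 'f': A → C
  read 'f': C → B
  read 'e': B → A
A -> C -> B -> A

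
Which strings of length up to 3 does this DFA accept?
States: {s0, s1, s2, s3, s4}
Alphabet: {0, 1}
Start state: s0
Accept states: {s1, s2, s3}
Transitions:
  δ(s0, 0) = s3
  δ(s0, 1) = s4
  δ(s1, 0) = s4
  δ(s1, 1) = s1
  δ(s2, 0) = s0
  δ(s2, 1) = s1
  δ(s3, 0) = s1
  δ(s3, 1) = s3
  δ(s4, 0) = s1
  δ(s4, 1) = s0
0, 00, 01, 10, 001, 010, 011, 101, 110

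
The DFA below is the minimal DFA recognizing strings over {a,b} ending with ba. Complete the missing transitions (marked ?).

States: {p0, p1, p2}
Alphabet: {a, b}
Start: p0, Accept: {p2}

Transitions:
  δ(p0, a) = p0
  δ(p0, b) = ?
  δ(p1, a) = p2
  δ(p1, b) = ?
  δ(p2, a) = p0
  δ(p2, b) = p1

From the language and accept set, identify what each state tracks — p0: no suffix match; p1: one trailing b; p2: suffix is ba.
Each missing δ(q, a) is the state matching the new tracked value after reading a.
δ(p0, b) = p1; δ(p1, b) = p1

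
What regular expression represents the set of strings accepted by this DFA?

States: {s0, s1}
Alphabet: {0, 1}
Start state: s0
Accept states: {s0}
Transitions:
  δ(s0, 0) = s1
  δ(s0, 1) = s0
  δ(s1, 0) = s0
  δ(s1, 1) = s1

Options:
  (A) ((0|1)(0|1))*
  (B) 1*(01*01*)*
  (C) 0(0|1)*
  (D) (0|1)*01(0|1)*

Check each option against the DFA on short strings; one disagreement eliminates an option:
  (A) ((0|1)(0|1))*: on '1' the DFA goes s0 → s0 and accepts (s0 ∈ Accept), but the regex does not match it → eliminate
  (B) 1*(01*01*)*: agrees with the DFA on every string of length ≤ 6
  (C) 0(0|1)*: on ε the DFA stays in s0 and accepts (s0 ∈ Accept), but the regex does not match it → eliminate
  (D) (0|1)*01(0|1)*: on ε the DFA stays in s0 and accepts (s0 ∈ Accept), but the regex does not match it → eliminate
Only (B) is consistent with the DFA.
(B) 1*(01*01*)*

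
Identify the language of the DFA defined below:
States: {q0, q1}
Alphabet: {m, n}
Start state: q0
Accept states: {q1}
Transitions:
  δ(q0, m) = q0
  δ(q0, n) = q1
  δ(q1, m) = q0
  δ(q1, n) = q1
Testing a few strings:
  'n' → accept
  'mm' → reject
  'm' → reject
  'mnn' → accept
State roles: q0=last symbol not n; q1=last symbol is n
All strings over {m,n} ending with n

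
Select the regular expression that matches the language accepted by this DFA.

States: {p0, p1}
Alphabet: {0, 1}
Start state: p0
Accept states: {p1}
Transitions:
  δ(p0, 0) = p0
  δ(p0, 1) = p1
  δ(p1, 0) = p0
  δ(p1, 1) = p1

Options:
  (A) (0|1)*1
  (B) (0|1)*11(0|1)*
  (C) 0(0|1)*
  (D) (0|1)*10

Check each option against the DFA on short strings; one disagreement eliminates an option:
  (A) (0|1)*1: agrees with the DFA on every string of length ≤ 6
  (B) (0|1)*11(0|1)*: on '1' the DFA goes p0 → p1 and accepts (p1 ∈ Accept), but the regex does not match it → eliminate
  (C) 0(0|1)*: on '0' the DFA goes p0 → p0 and rejects (p0 ∉ Accept), but the regex matches it → eliminate
  (D) (0|1)*10: on '1' the DFA goes p0 → p1 and accepts (p1 ∈ Accept), but the regex does not match it → eliminate
Only (A) is consistent with the DFA.
(A) (0|1)*1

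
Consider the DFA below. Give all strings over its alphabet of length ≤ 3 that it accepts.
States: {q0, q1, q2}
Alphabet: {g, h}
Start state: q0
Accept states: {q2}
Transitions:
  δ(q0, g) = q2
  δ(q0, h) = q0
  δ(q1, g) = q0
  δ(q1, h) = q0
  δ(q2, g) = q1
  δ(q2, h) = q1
g, hg, hhg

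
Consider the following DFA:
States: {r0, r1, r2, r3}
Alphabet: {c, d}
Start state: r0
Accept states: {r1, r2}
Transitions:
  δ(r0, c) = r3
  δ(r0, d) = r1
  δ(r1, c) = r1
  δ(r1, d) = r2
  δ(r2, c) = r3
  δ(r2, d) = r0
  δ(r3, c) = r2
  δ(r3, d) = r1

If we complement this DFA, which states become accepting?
Complement accept states = All states \ Original accept states
= {r0, r1, r2, r3} \ {r1, r2}
{r0, r3}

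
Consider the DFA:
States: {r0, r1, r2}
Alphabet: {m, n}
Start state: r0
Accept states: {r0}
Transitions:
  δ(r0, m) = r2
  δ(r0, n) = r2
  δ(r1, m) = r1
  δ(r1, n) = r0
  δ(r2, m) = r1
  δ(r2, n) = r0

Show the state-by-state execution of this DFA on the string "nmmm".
read 'n': r0 → r2
  read 'm': r2 → r1
  read 'm': r1 → r1
  read 'm': r1 → r1
r0 -> r2 -> r1 -> r1 -> r1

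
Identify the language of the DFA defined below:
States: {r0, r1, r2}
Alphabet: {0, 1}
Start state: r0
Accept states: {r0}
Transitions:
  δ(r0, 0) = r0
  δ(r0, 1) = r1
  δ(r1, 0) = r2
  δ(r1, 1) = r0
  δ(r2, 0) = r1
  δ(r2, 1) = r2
Testing a few strings:
  '1111' → accept
  '0101' → reject
  '0010' → reject
  '101' → reject
State roles: r0=value ≡ 0 (mod 3); r1=value ≡ 1 (mod 3); r2=value ≡ 2 (mod 3)
All binary strings representing a multiple of 3 (read in base 2; leading zeros allowed and ε counts as 0)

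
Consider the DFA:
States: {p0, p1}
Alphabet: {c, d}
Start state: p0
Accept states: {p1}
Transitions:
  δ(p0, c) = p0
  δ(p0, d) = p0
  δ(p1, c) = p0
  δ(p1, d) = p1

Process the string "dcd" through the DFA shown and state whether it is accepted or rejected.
Processing string "dcd":
  p0 --d--> p0
  p0 --c--> p0
  p0 --d--> p0
Final state: p0
Accept states: {p1}
No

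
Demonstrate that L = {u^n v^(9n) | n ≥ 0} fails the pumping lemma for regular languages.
Assume L is regular with pumping length p. Idea: pumping the u-block breaks the 1:9 ratio.
Choose s = u^p v^(9p) (length 10p ≥ p). By the pumping lemma, s = xyz with |xy| ≤ p, |y| > 0, so y = u^k with k ≥ 1. Then xy²z = u^(p+k) v^(9p). For this to be in L we would need 9p = 9(p+k), i.e. 9k = 0, contradicting k ≥ 1. So xy²z ∉ L.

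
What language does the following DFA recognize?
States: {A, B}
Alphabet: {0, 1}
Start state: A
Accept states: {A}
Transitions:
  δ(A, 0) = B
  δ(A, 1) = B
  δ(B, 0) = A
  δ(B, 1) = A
Testing a few strings:
  '011' → reject
  '1' → reject
  '0' → reject
  '000' → reject
State roles: A=even length so far; B=odd length so far
All binary strings of even length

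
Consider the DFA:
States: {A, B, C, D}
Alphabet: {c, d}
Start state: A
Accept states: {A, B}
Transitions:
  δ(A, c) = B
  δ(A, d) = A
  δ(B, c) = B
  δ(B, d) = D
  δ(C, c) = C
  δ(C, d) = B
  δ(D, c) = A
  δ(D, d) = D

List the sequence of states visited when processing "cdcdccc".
read 'c': A → B
  read 'd': B → D
  read 'c': D → A
  read 'd': A → A
  read 'c': A → B
  read 'c': B → B
  read 'c': B → B
A -> B -> D -> A -> A -> B -> B -> B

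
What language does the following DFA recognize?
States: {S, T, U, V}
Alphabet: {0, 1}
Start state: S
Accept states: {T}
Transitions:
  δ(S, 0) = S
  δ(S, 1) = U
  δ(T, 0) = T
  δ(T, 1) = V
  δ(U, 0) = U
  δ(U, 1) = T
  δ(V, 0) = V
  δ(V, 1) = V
Testing a few strings:
  '1110' → reject
  '0' → reject
  '0011' → accept
  '0101' → accept
State roles: S=zero 1's; T=two 1's; U=one 1; V=≥ three 1's (dead)
All binary strings containing exactly two 1's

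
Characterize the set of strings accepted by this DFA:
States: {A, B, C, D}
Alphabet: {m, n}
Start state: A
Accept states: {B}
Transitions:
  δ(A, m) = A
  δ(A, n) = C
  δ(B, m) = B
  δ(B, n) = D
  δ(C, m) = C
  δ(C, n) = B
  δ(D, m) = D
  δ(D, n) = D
Testing a few strings:
  'n' → reject
  'nm' → reject
  'nn' → accept
  'mm' → reject
State roles: A=zero n's; B=two n's; C=one n; D=≥ three n's (dead)
All strings over {m,n} containing exactly two n's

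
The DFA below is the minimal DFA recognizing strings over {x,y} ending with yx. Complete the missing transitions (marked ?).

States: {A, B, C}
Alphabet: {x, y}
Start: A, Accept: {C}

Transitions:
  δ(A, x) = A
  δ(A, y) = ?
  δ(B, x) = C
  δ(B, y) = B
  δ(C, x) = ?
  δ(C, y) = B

From the language and accept set, identify what each state tracks — A: no suffix match; B: one trailing y; C: suffix is yx.
Each missing δ(q, a) is the state matching the new tracked value after reading a.
δ(A, y) = B; δ(C, x) = A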